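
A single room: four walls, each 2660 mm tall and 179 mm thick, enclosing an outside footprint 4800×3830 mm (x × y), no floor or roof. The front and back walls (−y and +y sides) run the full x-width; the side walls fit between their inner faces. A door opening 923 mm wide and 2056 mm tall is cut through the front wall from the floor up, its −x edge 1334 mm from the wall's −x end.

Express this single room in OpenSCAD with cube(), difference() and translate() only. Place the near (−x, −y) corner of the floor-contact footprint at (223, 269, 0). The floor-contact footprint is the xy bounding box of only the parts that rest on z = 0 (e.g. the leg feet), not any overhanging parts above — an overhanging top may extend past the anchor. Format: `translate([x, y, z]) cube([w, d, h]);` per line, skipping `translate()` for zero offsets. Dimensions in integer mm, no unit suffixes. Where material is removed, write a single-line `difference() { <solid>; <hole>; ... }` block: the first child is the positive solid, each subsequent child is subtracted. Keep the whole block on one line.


difference() { translate([223, 269, 0]) cube([4800, 179, 2660]); translate([1557, 269, 0]) cube([923, 179, 2056]); }
translate([223, 3920, 0]) cube([4800, 179, 2660]);
translate([223, 448, 0]) cube([179, 3472, 2660]);
translate([4844, 448, 0]) cube([179, 3472, 2660]);


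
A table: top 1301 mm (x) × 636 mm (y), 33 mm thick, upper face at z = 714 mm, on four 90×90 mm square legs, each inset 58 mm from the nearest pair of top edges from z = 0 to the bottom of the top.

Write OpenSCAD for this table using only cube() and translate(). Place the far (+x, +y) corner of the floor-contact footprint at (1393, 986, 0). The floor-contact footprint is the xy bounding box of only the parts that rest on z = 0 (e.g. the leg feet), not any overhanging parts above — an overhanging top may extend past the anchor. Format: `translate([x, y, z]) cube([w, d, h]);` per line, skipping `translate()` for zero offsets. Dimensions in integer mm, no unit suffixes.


// leg_h = 714 - 33 = 681
translate([150, 408, 681]) cube([1301, 636, 33]);
translate([208, 466, 0]) cube([90, 90, 681]);
translate([1303, 466, 0]) cube([90, 90, 681]);
translate([208, 896, 0]) cube([90, 90, 681]);
translate([1303, 896, 0]) cube([90, 90, 681]);


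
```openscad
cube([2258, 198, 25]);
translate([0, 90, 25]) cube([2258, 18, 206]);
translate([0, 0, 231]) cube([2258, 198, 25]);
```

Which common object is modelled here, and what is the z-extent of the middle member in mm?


An I-beam. The web height is 206 mm.

Two wide flanges with a thin centred web — an I-beam. Overall 256 mm minus two 25 mm flanges gives a web of 256 − 2·25 = 206 mm.


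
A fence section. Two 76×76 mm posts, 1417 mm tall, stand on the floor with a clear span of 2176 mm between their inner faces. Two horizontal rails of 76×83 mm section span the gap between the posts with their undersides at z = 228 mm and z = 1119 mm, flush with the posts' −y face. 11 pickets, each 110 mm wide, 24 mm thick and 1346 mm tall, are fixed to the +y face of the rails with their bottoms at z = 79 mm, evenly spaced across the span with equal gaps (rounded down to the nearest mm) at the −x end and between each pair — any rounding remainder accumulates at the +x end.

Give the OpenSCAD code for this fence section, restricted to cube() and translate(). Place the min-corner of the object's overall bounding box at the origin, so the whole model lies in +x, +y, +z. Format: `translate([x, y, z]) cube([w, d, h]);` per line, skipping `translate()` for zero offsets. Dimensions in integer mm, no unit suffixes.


cube([76, 76, 1417]);
translate([2252, 0, 0]) cube([76, 76, 1417]);
translate([76, 0, 228]) cube([2176, 76, 83]);
translate([76, 0, 1119]) cube([2176, 76, 83]);
translate([156, 76, 79]) cube([110, 24, 1346]);
translate([346, 76, 79]) cube([110, 24, 1346]);
translate([536, 76, 79]) cube([110, 24, 1346]);
translate([726, 76, 79]) cube([110, 24, 1346]);
translate([916, 76, 79]) cube([110, 24, 1346]);
translate([1106, 76, 79]) cube([110, 24, 1346]);
translate([1296, 76, 79]) cube([110, 24, 1346]);
translate([1486, 76, 79]) cube([110, 24, 1346]);
translate([1676, 76, 79]) cube([110, 24, 1346]);
translate([1866, 76, 79]) cube([110, 24, 1346]);
translate([2056, 76, 79]) cube([110, 24, 1346]);


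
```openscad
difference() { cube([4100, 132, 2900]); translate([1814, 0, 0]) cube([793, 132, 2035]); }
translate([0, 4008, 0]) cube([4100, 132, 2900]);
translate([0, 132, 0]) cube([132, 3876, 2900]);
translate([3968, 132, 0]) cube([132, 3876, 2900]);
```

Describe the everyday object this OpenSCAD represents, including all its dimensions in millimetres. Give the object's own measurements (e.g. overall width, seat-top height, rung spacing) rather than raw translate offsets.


A single room: four walls, each 2900 mm tall and 132 mm thick, enclosing an outside footprint 4100×4140 mm (x × y), no floor or roof. The front and back walls (−y and +y sides) run the full x-width; the side walls fit between their inner faces. A door opening 793 mm wide and 2035 mm tall is cut through the front wall from the floor up, its −x edge 1814 mm from the wall's −x end.


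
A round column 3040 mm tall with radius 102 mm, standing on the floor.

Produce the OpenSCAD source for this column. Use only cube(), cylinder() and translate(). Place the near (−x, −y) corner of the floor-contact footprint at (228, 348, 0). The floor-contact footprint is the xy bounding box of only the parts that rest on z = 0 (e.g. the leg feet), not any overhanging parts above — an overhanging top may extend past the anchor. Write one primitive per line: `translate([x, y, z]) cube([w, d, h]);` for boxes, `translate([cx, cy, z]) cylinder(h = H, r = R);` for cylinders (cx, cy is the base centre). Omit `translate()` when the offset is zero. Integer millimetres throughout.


translate([330, 450, 0]) cylinder(h = 3040, r = 102);


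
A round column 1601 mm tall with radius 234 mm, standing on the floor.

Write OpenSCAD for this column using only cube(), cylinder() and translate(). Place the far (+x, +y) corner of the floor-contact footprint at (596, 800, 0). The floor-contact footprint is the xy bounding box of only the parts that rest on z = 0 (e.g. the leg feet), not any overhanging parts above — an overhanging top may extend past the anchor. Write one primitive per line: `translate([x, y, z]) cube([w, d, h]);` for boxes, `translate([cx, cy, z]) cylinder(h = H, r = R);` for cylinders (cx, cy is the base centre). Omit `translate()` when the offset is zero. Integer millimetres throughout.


translate([362, 566, 0]) cylinder(h = 1601, r = 234);


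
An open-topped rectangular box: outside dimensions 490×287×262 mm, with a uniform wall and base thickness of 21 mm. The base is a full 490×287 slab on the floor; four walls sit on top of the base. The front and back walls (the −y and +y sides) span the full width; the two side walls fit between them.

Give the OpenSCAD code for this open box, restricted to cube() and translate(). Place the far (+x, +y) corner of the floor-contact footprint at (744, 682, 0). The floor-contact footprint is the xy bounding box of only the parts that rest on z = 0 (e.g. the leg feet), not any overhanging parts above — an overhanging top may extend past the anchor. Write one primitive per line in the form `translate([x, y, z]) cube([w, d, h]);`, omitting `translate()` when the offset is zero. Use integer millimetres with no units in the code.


translate([254, 395, 0]) cube([490, 287, 21]);
translate([254, 395, 21]) cube([490, 21, 241]);
translate([254, 661, 21]) cube([490, 21, 241]);
translate([254, 416, 21]) cube([21, 245, 241]);
translate([723, 416, 21]) cube([21, 245, 241]);


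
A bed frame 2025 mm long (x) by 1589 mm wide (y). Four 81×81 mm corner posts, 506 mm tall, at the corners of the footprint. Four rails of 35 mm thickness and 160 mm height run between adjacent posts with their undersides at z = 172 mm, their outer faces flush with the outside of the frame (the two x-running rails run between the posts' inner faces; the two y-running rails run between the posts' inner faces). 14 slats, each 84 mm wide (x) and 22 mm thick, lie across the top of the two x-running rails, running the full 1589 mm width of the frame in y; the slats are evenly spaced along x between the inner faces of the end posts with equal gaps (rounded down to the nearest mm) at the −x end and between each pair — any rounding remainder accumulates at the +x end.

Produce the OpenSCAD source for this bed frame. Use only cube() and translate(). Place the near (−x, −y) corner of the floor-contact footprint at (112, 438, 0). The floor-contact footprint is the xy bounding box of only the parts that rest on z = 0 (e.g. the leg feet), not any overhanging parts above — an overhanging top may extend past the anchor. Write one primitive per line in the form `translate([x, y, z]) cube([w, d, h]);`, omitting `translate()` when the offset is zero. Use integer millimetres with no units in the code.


translate([112, 438, 0]) cube([81, 81, 506]);
translate([112, 1946, 0]) cube([81, 81, 506]);
translate([2056, 438, 0]) cube([81, 81, 506]);
translate([2056, 1946, 0]) cube([81, 81, 506]);
translate([193, 438, 172]) cube([1863, 35, 160]);
translate([193, 1992, 172]) cube([1863, 35, 160]);
translate([112, 519, 172]) cube([35, 1427, 160]);
translate([2102, 519, 172]) cube([35, 1427, 160]);
translate([238, 438, 332]) cube([84, 1589, 22]);
translate([367, 438, 332]) cube([84, 1589, 22]);
translate([496, 438, 332]) cube([84, 1589, 22]);
translate([625, 438, 332]) cube([84, 1589, 22]);
translate([754, 438, 332]) cube([84, 1589, 22]);
translate([883, 438, 332]) cube([84, 1589, 22]);
translate([1012, 438, 332]) cube([84, 1589, 22]);
translate([1141, 438, 332]) cube([84, 1589, 22]);
translate([1270, 438, 332]) cube([84, 1589, 22]);
translate([1399, 438, 332]) cube([84, 1589, 22]);
translate([1528, 438, 332]) cube([84, 1589, 22]);
translate([1657, 438, 332]) cube([84, 1589, 22]);
translate([1786, 438, 332]) cube([84, 1589, 22]);
translate([1915, 438, 332]) cube([84, 1589, 22]);


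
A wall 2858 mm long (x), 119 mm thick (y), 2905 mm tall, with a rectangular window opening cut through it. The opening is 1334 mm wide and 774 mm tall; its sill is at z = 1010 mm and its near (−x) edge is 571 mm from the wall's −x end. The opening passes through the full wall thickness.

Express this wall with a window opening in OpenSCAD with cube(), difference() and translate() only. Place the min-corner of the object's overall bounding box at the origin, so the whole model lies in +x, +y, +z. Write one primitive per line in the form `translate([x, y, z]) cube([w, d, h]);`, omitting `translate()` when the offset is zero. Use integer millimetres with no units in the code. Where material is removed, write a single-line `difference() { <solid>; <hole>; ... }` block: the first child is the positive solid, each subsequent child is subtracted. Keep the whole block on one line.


difference() { cube([2858, 119, 2905]); translate([571, 0, 1010]) cube([1334, 119, 774]); }


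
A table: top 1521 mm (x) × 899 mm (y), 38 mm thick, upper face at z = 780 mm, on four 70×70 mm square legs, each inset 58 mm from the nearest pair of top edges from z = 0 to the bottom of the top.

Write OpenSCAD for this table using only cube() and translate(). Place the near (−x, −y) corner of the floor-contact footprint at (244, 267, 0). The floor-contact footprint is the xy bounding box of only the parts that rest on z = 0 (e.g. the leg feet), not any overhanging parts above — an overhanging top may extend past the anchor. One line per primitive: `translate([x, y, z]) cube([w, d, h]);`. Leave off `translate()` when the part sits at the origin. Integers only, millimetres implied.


// leg_h = 780 - 38 = 742
translate([186, 209, 742]) cube([1521, 899, 38]);
translate([244, 267, 0]) cube([70, 70, 742]);
translate([1579, 267, 0]) cube([70, 70, 742]);
translate([244, 980, 0]) cube([70, 70, 742]);
translate([1579, 980, 0]) cube([70, 70, 742]);


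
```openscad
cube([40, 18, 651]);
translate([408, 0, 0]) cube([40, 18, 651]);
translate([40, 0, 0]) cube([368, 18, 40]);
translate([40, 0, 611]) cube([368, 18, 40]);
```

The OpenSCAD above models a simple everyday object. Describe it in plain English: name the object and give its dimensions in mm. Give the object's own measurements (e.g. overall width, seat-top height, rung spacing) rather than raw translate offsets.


A rectangular picture frame lying in the x–z plane (depth along y). The opening is 368 mm wide (x) by 571 mm tall (z), surrounded by a border 40 mm wide on all four sides. The frame is 18 mm deep and is made of two full-height vertical stiles with two horizontal rails fitted between them.


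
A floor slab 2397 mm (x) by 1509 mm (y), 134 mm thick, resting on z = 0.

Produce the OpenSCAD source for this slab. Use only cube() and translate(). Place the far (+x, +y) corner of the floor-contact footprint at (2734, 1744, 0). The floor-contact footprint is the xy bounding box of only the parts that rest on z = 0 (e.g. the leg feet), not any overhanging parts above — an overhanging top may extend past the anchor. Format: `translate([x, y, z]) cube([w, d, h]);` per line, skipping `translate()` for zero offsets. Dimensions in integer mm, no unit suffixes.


translate([337, 235, 0]) cube([2397, 1509, 134]);


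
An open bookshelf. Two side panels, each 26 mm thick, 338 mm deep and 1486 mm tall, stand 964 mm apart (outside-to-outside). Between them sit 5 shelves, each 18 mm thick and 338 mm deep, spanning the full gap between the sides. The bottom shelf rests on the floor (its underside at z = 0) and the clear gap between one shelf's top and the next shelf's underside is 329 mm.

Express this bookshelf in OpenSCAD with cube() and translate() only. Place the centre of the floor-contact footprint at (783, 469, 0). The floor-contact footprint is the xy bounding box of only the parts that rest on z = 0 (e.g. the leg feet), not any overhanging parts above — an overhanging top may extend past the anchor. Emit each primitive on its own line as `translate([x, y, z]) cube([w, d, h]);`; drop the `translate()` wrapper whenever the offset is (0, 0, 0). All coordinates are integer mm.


translate([301, 300, 0]) cube([26, 338, 1486]);
translate([1239, 300, 0]) cube([26, 338, 1486]);
translate([327, 300, 0]) cube([912, 338, 18]);
translate([327, 300, 347]) cube([912, 338, 18]);
translate([327, 300, 694]) cube([912, 338, 18]);
translate([327, 300, 1041]) cube([912, 338, 18]);
translate([327, 300, 1388]) cube([912, 338, 18]);


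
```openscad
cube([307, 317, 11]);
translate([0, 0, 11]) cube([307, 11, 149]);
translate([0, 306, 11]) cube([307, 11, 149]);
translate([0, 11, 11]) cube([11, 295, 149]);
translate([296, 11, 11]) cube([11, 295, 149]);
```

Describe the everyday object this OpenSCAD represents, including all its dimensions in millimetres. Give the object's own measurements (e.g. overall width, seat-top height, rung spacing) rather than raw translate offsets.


An open-topped rectangular box: outside dimensions 307×317×160 mm, with a uniform wall and base thickness of 11 mm. The base is a full 307×317 slab on the floor; four walls sit on top of the base. The front and back walls (the −y and +y sides) span the full width; the two side walls fit between them.


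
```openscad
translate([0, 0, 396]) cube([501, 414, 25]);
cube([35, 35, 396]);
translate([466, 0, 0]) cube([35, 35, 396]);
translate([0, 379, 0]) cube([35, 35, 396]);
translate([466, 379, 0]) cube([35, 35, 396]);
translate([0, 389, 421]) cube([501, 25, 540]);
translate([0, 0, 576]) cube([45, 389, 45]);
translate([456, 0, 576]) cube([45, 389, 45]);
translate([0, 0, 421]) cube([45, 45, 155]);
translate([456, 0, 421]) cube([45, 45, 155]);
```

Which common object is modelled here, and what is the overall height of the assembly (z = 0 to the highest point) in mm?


A chair. The overall height is 961 mm.

A slab on four corner posts with a tall panel at the back — a chair. The seat slab sits at z = 396 with thickness 25, and the 540 mm backrest starts at the seat top, so the overall height is 396 + 25 + 540 = 961 mm.


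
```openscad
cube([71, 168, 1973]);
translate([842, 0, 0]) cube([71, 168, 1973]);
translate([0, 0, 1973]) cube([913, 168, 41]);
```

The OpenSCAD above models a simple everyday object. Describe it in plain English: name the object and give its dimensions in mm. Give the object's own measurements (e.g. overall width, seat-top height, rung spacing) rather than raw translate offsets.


A door frame. The clear opening is 771 mm wide and 1973 mm high. Two 71 mm wide jambs, 168 mm deep, stand either side of the opening from the floor to the top of the opening. A 41 mm thick head sits across the top of both jambs, spanning the full outside width of the frame.


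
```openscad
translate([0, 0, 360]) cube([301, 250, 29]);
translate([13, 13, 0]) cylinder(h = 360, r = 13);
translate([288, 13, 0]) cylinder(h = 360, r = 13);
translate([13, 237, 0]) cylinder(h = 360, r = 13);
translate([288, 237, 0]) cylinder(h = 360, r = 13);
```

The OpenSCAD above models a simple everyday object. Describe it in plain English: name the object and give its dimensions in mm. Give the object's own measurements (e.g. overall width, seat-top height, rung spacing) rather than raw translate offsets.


A simple wooden stool: a rectangular seat 301 mm (x) by 250 mm (y), 29 mm thick, top face at z = 389 mm, on four round legs, each 26 mm in diameter. The legs rest on z = 0, each leg's axis is inset half a diameter from the nearest pair of seat edges (so the leg's bounding box is flush with the corner).


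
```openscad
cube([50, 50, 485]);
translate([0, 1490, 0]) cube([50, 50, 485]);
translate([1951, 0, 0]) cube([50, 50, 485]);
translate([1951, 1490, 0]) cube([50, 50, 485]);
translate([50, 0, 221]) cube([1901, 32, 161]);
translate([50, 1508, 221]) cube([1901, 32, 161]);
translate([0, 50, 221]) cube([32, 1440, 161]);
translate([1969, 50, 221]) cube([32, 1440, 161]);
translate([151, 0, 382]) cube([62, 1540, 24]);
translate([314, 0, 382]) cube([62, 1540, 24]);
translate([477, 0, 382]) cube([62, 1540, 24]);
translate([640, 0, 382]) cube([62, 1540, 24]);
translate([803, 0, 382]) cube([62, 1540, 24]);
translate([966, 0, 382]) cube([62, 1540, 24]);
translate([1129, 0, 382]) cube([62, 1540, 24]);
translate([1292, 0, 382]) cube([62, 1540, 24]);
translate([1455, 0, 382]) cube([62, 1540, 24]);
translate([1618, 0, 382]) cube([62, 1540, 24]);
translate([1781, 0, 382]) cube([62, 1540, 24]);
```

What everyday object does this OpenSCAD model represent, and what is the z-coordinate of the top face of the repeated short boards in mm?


A bed frame. The slat-top height is 406 mm.

Four posts, four rails, and a row of slats — a bed frame. Slats sit on the rails at z = 221 + 161 = 382; with slat thickness 24, the top is 406 mm.


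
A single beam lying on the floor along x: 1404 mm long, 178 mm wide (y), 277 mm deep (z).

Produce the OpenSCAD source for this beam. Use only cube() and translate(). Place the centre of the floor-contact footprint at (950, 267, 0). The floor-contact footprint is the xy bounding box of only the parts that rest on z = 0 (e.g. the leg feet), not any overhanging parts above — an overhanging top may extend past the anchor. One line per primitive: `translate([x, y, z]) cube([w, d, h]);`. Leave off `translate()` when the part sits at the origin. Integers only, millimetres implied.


translate([248, 178, 0]) cube([1404, 178, 277]);


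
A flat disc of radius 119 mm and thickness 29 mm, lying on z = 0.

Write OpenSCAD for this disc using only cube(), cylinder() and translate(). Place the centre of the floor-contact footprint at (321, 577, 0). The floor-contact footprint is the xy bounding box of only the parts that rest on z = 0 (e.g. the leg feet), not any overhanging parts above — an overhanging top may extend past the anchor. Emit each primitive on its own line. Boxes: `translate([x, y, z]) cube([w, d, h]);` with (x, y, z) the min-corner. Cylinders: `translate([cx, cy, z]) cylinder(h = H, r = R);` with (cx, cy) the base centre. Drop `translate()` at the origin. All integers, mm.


translate([321, 577, 0]) cylinder(h = 29, r = 119);


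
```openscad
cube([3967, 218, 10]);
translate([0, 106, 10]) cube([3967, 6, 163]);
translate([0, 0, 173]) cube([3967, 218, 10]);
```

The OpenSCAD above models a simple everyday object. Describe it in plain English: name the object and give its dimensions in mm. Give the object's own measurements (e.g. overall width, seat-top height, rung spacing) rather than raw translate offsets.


An I-beam lying along x, 3967 mm long. Overall section height 183 mm. Two flanges 218 mm wide (y) and 10 mm thick, one on the floor and one at the top; a web 6 mm thick runs between them, centred on the flange width.


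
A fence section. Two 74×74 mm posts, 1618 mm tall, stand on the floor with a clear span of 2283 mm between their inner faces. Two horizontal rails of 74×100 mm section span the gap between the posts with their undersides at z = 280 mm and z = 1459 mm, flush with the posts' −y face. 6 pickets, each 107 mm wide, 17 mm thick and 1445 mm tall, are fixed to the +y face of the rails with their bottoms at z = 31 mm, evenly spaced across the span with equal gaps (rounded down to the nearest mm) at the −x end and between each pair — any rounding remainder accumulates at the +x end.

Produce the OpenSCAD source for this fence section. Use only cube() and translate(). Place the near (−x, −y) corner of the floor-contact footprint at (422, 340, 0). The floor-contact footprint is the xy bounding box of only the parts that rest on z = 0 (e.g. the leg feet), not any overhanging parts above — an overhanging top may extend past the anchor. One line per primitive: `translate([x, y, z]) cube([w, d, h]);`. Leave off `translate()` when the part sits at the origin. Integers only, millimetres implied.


translate([422, 340, 0]) cube([74, 74, 1618]);
translate([2779, 340, 0]) cube([74, 74, 1618]);
translate([496, 340, 280]) cube([2283, 74, 100]);
translate([496, 340, 1459]) cube([2283, 74, 100]);
translate([730, 414, 31]) cube([107, 17, 1445]);
translate([1071, 414, 31]) cube([107, 17, 1445]);
translate([1412, 414, 31]) cube([107, 17, 1445]);
translate([1753, 414, 31]) cube([107, 17, 1445]);
translate([2094, 414, 31]) cube([107, 17, 1445]);
translate([2435, 414, 31]) cube([107, 17, 1445]);


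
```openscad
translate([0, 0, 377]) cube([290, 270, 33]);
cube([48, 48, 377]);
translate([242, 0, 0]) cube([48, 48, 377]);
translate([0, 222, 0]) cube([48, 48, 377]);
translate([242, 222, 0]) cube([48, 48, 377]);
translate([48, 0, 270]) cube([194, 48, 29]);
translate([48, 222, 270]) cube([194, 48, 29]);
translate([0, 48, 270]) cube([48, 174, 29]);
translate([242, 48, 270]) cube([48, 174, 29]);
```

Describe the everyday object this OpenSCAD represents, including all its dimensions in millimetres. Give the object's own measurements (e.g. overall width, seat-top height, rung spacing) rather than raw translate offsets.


A simple wooden stool: a rectangular seat 290 mm (x) by 270 mm (y), 33 mm thick, top face at z = 410 mm, on four square legs, each 48×48 mm in cross-section. The legs rest on z = 0, each flush with a corner of the seat. Four stretchers, 48 mm wide and 29 mm tall, connect adjacent legs with their undersides at z = 270 mm, each running between the inner faces of the legs it joins and aligned with the legs' outer faces on the other axis.


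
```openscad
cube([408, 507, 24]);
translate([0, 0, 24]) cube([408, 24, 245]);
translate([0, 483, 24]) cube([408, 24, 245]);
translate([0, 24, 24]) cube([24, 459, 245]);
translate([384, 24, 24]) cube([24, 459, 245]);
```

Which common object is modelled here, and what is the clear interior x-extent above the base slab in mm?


An open box. The internal width is 360 mm.

A 408×507 base slab with four walls standing on it — an open box. The base is 408 mm wide and the walls are 24 mm thick, so the internal width is 408 − 2 × 24 = 360 mm.


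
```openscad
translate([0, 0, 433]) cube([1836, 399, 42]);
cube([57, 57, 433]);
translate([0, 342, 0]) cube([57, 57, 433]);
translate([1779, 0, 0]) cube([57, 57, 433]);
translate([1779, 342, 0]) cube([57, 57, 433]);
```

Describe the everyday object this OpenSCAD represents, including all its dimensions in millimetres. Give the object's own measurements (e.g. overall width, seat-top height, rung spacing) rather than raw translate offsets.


A long wooden bench with a 1836 mm (x) × 399 mm (y) seat, 42 mm thick, its top surface 475 mm above the floor. Four 57 mm square legs at the seat corners, flush with the edges, run from z = 0 to the seat underside.


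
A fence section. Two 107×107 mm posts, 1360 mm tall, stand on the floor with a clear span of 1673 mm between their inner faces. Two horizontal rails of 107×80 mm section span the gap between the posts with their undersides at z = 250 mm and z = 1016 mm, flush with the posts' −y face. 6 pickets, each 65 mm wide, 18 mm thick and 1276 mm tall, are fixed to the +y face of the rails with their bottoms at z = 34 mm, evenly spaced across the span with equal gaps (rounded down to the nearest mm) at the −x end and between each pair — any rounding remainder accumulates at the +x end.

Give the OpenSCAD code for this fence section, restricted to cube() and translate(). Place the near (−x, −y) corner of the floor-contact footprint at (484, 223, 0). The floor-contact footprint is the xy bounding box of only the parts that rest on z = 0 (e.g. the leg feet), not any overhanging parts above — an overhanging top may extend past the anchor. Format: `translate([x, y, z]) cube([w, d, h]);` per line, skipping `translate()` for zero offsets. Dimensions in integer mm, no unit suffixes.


translate([484, 223, 0]) cube([107, 107, 1360]);
translate([2264, 223, 0]) cube([107, 107, 1360]);
translate([591, 223, 250]) cube([1673, 107, 80]);
translate([591, 223, 1016]) cube([1673, 107, 80]);
translate([774, 330, 34]) cube([65, 18, 1276]);
translate([1022, 330, 34]) cube([65, 18, 1276]);
translate([1270, 330, 34]) cube([65, 18, 1276]);
translate([1518, 330, 34]) cube([65, 18, 1276]);
translate([1766, 330, 34]) cube([65, 18, 1276]);
translate([2014, 330, 34]) cube([65, 18, 1276]);


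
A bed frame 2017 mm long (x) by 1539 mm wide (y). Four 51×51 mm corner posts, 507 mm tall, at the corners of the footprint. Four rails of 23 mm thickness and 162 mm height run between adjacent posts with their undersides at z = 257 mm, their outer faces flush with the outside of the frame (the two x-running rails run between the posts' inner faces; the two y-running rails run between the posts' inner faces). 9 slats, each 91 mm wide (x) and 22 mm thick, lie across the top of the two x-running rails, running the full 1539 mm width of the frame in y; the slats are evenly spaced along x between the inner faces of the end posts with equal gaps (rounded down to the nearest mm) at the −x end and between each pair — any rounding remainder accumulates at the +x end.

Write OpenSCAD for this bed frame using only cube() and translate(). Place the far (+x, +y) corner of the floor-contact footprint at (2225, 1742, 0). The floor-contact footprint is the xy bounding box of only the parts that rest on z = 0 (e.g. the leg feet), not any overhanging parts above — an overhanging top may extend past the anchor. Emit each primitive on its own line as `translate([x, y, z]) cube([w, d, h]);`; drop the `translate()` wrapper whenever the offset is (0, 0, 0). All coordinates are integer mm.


translate([208, 203, 0]) cube([51, 51, 507]);
translate([208, 1691, 0]) cube([51, 51, 507]);
translate([2174, 203, 0]) cube([51, 51, 507]);
translate([2174, 1691, 0]) cube([51, 51, 507]);
translate([259, 203, 257]) cube([1915, 23, 162]);
translate([259, 1719, 257]) cube([1915, 23, 162]);
translate([208, 254, 257]) cube([23, 1437, 162]);
translate([2202, 254, 257]) cube([23, 1437, 162]);
translate([368, 203, 419]) cube([91, 1539, 22]);
translate([568, 203, 419]) cube([91, 1539, 22]);
translate([768, 203, 419]) cube([91, 1539, 22]);
translate([968, 203, 419]) cube([91, 1539, 22]);
translate([1168, 203, 419]) cube([91, 1539, 22]);
translate([1368, 203, 419]) cube([91, 1539, 22]);
translate([1568, 203, 419]) cube([91, 1539, 22]);
translate([1768, 203, 419]) cube([91, 1539, 22]);
translate([1968, 203, 419]) cube([91, 1539, 22]);


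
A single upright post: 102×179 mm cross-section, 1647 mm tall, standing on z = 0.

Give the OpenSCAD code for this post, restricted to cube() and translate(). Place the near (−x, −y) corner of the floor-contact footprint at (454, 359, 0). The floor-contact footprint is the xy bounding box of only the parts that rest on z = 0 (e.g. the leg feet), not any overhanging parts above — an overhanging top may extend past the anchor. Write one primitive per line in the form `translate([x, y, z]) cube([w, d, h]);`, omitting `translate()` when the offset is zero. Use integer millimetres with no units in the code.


translate([454, 359, 0]) cube([102, 179, 1647]);


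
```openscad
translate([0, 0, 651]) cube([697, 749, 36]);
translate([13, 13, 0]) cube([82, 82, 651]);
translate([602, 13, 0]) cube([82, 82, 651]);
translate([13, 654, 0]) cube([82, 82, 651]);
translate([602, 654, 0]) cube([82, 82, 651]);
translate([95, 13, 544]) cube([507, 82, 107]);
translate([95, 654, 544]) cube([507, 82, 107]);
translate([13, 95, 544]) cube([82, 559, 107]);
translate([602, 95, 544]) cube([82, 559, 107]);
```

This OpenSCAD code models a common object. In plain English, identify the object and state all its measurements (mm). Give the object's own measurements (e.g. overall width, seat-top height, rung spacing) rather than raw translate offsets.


A table: top 697 mm (x) × 749 mm (y), 36 mm thick, upper face at z = 687 mm, on four 82×82 mm square legs, each inset 13 mm from the nearest pair of top edges from z = 0 to the bottom of the top. Four apron rails, 82 mm thick and 107 mm tall, run between adjacent legs with their top edges flush with the underside of the top and their outer faces flush with the legs' outer faces.


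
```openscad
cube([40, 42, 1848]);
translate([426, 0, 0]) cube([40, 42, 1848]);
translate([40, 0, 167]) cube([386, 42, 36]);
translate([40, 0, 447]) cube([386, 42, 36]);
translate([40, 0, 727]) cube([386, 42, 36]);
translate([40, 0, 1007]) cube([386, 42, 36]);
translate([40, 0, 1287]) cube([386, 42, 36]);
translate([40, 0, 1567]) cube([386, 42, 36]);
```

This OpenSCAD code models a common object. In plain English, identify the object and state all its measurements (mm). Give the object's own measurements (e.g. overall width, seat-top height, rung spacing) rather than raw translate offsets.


A straight ladder. Two 40×42 mm vertical rails, 1848 mm tall, stand 466 mm apart (outside-to-outside) with their front faces coplanar on the −y side. 6 rungs, each 42 mm deep and 36 mm tall, span between the inner faces of the rails, front faces flush with the rails. The lowest rung's underside is at z = 167 mm and rungs are spaced 280 mm apart (underside to underside).


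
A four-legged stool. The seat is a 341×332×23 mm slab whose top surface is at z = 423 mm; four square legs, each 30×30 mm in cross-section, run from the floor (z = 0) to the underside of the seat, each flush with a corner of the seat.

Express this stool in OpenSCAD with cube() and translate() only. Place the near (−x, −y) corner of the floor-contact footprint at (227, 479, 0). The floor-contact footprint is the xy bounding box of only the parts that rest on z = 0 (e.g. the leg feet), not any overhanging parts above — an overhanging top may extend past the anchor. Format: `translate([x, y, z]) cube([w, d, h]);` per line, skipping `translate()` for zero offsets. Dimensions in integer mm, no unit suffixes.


translate([227, 479, 400]) cube([341, 332, 23]);
translate([227, 479, 0]) cube([30, 30, 400]);
translate([538, 479, 0]) cube([30, 30, 400]);
translate([227, 781, 0]) cube([30, 30, 400]);
translate([538, 781, 0]) cube([30, 30, 400]);


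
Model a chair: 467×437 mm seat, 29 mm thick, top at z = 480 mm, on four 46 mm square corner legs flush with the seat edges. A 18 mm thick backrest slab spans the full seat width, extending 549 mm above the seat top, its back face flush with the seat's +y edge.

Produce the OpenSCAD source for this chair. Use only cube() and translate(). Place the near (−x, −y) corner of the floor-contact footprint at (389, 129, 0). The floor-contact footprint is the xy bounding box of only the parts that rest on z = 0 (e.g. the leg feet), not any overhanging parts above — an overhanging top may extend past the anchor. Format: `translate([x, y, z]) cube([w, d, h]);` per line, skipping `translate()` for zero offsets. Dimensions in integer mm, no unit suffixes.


translate([389, 129, 451]) cube([467, 437, 29]);
translate([389, 129, 0]) cube([46, 46, 451]);
translate([810, 129, 0]) cube([46, 46, 451]);
translate([389, 520, 0]) cube([46, 46, 451]);
translate([810, 520, 0]) cube([46, 46, 451]);
translate([389, 548, 480]) cube([467, 18, 549]);


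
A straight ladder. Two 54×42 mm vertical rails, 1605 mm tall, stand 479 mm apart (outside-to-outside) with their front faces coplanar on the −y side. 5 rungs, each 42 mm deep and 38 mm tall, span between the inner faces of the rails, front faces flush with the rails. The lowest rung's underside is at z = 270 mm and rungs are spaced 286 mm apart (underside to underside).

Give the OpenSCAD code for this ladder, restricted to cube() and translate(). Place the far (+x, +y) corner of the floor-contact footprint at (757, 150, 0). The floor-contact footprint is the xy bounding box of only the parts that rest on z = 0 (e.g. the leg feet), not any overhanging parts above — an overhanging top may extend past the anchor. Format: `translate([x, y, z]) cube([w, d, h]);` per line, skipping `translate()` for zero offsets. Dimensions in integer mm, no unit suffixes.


translate([278, 108, 0]) cube([54, 42, 1605]);
translate([703, 108, 0]) cube([54, 42, 1605]);
translate([332, 108, 270]) cube([371, 42, 38]);
translate([332, 108, 556]) cube([371, 42, 38]);
translate([332, 108, 842]) cube([371, 42, 38]);
translate([332, 108, 1128]) cube([371, 42, 38]);
translate([332, 108, 1414]) cube([371, 42, 38]);


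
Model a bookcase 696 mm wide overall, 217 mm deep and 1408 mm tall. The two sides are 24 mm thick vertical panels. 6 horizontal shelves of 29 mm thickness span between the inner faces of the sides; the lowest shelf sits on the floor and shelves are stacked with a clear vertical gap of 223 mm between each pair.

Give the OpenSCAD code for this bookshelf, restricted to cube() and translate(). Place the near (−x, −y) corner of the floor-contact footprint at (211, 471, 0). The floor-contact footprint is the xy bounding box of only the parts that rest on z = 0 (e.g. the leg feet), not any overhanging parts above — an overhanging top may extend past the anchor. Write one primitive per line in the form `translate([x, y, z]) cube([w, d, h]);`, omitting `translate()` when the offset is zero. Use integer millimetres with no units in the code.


translate([211, 471, 0]) cube([24, 217, 1408]);
translate([883, 471, 0]) cube([24, 217, 1408]);
translate([235, 471, 0]) cube([648, 217, 29]);
translate([235, 471, 252]) cube([648, 217, 29]);
translate([235, 471, 504]) cube([648, 217, 29]);
translate([235, 471, 756]) cube([648, 217, 29]);
translate([235, 471, 1008]) cube([648, 217, 29]);
translate([235, 471, 1260]) cube([648, 217, 29]);


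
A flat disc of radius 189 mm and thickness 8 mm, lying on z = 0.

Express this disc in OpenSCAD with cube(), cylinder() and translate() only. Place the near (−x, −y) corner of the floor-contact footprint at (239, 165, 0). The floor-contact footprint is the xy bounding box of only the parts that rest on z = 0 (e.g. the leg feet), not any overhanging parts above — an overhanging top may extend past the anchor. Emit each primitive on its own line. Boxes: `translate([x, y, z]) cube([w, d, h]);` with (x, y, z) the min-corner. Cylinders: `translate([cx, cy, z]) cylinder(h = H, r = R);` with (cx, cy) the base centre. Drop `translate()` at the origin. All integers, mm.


translate([428, 354, 0]) cylinder(h = 8, r = 189);


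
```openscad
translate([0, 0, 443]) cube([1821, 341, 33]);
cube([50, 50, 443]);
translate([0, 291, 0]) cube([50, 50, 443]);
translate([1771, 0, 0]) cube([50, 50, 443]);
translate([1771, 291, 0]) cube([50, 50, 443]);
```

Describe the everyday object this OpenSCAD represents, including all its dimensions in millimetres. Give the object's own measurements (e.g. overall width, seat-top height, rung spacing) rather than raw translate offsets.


A bench: a 1821×341 mm seat slab, 33 mm thick, top at z = 476 mm, on four 50×50 mm square legs flush with the seat corners and standing on z = 0.


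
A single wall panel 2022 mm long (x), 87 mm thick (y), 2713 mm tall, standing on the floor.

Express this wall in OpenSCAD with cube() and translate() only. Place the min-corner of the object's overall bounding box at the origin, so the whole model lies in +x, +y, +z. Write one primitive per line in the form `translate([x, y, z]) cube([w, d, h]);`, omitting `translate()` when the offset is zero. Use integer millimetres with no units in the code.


cube([2022, 87, 2713]);


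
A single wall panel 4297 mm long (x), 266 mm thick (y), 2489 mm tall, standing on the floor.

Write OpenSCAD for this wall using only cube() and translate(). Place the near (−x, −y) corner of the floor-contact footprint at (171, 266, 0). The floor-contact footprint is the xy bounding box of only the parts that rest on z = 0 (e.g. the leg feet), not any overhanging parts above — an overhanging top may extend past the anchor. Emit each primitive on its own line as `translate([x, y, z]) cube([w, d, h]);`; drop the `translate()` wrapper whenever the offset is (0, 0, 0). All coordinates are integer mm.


translate([171, 266, 0]) cube([4297, 266, 2489]);


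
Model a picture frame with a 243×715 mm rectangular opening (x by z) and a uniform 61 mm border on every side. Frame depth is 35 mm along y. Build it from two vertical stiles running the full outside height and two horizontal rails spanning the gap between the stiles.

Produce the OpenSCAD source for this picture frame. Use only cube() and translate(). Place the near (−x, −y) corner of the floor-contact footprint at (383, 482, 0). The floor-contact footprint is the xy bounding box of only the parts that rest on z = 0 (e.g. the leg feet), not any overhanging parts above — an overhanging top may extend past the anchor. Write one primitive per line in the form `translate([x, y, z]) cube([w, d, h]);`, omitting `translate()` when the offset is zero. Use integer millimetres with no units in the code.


translate([383, 482, 0]) cube([61, 35, 837]);
translate([687, 482, 0]) cube([61, 35, 837]);
translate([444, 482, 0]) cube([243, 35, 61]);
translate([444, 482, 776]) cube([243, 35, 61]);


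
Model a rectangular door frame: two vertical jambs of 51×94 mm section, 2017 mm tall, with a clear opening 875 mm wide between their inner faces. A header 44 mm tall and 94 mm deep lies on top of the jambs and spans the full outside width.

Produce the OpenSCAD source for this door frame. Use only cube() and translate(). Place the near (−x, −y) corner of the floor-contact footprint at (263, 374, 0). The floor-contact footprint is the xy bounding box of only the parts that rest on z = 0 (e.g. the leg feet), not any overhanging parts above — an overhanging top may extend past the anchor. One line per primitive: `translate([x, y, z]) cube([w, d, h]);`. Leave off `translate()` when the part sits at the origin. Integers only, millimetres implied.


translate([263, 374, 0]) cube([51, 94, 2017]);
translate([1189, 374, 0]) cube([51, 94, 2017]);
translate([263, 374, 2017]) cube([977, 94, 44]);


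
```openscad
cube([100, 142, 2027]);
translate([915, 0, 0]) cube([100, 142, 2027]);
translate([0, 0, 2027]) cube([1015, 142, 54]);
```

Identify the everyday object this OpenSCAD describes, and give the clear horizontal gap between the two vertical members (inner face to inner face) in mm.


A door frame. The clear opening width is 815 mm.

Two 2027 mm tall posts with a header on top — a door frame. The left jamb is 100 mm wide at x = 0; the right jamb starts at x = 915. The clear opening is 915 − 100 = 815 mm.
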